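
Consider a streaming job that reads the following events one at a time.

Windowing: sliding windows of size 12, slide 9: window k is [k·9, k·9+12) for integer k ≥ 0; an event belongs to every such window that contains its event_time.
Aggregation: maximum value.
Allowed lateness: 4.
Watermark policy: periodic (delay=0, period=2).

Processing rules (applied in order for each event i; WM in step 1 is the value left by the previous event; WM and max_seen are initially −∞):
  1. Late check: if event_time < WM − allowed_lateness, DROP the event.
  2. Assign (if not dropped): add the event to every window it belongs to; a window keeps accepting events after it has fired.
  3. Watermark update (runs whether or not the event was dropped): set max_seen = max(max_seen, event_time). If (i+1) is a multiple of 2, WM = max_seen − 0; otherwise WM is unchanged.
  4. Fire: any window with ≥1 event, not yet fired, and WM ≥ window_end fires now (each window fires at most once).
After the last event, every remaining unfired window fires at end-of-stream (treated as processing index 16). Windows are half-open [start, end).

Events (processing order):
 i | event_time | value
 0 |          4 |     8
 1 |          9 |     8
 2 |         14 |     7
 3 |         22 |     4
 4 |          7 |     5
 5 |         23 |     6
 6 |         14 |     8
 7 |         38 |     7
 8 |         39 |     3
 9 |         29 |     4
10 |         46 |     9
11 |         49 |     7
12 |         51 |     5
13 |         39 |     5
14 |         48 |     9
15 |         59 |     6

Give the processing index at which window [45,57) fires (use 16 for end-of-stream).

i=0 t=4 v=8: → [0,12); WM=−∞
i=1 t=9 v=8: → [9,21),[0,12); WM=9
i=2 t=14 v=7: → [9,21); WM=9
i=3 t=22 v=4: → [18,30); WM=22; [0,12) fires=8 [9,21) fires=8
i=4 t=7 v=5: DROP (t<22-4); WM=22
i=5 t=23 v=6: → [18,30); WM=23
i=6 t=14 v=8: DROP (t<23-4); WM=23
i=7 t=38 v=7: → [36,48),[27,39); WM=38; [18,30) fires=6
i=8 t=39 v=3: → [36,48); WM=38
i=9 t=29 v=4: DROP (t<38-4); WM=39; [27,39) fires=7
i=10 t=46 v=9: → [45,57),[36,48); WM=39
i=11 t=49 v=7: → [45,57); WM=49; [36,48) fires=9
i=12 t=51 v=5: → [45,57); WM=49
i=13 t=39 v=5: DROP (t<49-4); WM=51
i=14 t=48 v=9: → [45,57); WM=51
i=15 t=59 v=6: → [54,66); WM=59; [45,57) fires=9

15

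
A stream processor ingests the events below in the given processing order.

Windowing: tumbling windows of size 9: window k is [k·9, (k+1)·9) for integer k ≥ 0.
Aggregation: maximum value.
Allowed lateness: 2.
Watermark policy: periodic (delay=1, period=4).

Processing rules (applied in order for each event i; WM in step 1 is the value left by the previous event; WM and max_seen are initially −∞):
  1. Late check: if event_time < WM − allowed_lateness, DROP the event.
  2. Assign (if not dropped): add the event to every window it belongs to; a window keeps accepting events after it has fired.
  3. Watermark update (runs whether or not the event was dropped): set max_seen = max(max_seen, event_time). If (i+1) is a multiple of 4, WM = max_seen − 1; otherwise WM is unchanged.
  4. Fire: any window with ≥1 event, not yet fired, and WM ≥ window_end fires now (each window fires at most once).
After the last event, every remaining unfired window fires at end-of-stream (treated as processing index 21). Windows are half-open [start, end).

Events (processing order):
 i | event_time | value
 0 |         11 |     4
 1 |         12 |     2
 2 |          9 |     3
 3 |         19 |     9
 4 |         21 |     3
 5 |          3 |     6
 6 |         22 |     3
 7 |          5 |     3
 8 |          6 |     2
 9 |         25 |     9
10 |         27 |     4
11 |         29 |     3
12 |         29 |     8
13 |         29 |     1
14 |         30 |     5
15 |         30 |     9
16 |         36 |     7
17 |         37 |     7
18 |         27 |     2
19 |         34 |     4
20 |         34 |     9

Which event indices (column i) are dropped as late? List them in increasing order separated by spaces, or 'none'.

i=0 t=11 v=4: → [9,18); WM=−∞
i=1 t=12 v=2: → [9,18); WM=−∞
i=2 t=9 v=3: → [9,18); WM=−∞
i=3 t=19 v=9: → [18,27); WM=18; [9,18) fires=4
i=4 t=21 v=3: → [18,27); WM=18
i=5 t=3 v=6: DROP (t<18-2); WM=18
i=6 t=22 v=3: → [18,27); WM=18
i=7 t=5 v=3: DROP (t<18-2); WM=21
i=8 t=6 v=2: DROP (t<21-2); WM=21
i=9 t=25 v=9: → [18,27); WM=21
i=10 t=27 v=4: → [27,36); WM=21
i=11 t=29 v=3: → [27,36); WM=28; [18,27) fires=9
i=12 t=29 v=8: → [27,36); WM=28
i=13 t=29 v=1: → [27,36); WM=28
i=14 t=30 v=5: → [27,36); WM=28
i=15 t=30 v=9: → [27,36); WM=29
i=16 t=36 v=7: → [36,45); WM=29
i=17 t=37 v=7: → [36,45); WM=29
i=18 t=27 v=2: → [27,36); WM=29
i=19 t=34 v=4: → [27,36); WM=36; [27,36) fires=9
i=20 t=34 v=9: → [27,36); WM=36

5 7 8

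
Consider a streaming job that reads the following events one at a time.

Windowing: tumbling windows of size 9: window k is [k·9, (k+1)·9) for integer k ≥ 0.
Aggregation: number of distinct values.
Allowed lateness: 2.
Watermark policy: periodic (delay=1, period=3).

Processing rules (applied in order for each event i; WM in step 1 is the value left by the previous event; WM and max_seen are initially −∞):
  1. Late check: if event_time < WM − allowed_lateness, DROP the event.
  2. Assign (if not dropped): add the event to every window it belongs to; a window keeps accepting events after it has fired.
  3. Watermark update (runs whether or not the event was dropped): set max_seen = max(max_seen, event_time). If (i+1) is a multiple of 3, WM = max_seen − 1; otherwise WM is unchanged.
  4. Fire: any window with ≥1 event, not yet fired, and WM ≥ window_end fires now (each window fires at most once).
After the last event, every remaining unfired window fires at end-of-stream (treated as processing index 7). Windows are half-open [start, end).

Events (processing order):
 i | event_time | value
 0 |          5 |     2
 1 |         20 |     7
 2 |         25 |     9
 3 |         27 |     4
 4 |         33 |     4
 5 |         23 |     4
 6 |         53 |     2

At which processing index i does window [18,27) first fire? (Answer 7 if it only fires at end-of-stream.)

i=0 t=5 v=2: → [0,9); WM=−∞
i=1 t=20 v=7: → [18,27); WM=−∞
i=2 t=25 v=9: → [18,27); WM=24; [0,9) fires=1
i=3 t=27 v=4: → [27,36); WM=24
i=4 t=33 v=4: → [27,36); WM=24
i=5 t=23 v=4: → [18,27); WM=32; [18,27) fires=3
i=6 t=53 v=2: → [45,54); WM=32

5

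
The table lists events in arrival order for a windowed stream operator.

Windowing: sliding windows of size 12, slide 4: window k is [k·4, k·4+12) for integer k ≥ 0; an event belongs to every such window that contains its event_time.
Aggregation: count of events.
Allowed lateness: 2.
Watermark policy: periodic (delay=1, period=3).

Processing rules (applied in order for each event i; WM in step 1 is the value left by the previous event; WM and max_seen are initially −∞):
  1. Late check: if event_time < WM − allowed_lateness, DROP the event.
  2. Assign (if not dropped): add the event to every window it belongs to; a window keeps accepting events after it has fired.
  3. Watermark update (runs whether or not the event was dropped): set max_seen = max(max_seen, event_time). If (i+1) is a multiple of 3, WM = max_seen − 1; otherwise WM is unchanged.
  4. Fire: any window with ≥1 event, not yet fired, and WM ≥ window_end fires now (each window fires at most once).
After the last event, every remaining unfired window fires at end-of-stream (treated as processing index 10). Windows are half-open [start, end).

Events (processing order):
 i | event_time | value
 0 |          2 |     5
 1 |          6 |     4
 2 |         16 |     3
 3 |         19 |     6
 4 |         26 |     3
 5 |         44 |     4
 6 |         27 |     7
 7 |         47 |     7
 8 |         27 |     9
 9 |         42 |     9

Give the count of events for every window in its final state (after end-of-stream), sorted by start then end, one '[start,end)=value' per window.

i=0 t=2 v=5: → [0,12); WM=−∞
i=1 t=6 v=4: → [4,16),[0,12); WM=−∞
i=2 t=16 v=3: → [16,28),[12,24),[8,20); WM=15; [0,12) fires=2
i=3 t=19 v=6: → [16,28),[12,24),[8,20); WM=15
i=4 t=26 v=3: → [24,36),[20,32),[16,28); WM=15
i=5 t=44 v=4: → [44,56),[40,52),[36,48); WM=43; [4,16) fires=1 [8,20) fires=2 [12,24) fires=2 [16,28) fires=3 [20,32) fires=1 [24,36) fires=1
i=6 t=27 v=7: DROP (t<43-2); WM=43
i=7 t=47 v=7: → [44,56),[40,52),[36,48); WM=43
i=8 t=27 v=9: DROP (t<43-2); WM=46
i=9 t=42 v=9: DROP (t<46-2); WM=46

[0,12)=2 [4,16)=1 [8,20)=2 [12,24)=2 [16,28)=3 [20,32)=1 [24,36)=1 [36,48)=2 [40,52)=2 [44,56)=2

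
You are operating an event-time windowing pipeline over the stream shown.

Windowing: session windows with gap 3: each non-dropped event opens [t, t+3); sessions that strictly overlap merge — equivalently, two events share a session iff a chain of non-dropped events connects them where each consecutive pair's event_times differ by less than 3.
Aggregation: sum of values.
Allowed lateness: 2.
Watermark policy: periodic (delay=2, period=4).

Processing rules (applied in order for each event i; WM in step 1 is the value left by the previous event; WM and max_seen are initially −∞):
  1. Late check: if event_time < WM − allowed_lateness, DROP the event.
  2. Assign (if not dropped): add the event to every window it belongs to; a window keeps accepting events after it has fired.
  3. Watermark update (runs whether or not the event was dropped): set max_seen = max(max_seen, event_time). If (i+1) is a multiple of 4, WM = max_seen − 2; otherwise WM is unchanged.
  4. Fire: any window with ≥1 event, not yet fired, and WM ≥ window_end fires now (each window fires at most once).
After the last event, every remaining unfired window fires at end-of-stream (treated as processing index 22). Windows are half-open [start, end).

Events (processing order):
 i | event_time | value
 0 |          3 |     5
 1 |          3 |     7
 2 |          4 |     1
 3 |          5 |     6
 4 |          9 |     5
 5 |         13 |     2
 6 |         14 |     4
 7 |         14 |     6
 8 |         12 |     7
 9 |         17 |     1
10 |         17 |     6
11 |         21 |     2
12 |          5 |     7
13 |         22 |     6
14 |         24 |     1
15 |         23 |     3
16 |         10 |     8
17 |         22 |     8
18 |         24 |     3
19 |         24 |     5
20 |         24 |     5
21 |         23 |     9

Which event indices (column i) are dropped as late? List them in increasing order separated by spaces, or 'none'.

i=0 t=3 v=5: → [3,6); WM=−∞
i=1 t=3 v=7: → [3,6); WM=−∞
i=2 t=4 v=1: → [3,7); WM=−∞
i=3 t=5 v=6: → [3,8); WM=3
i=4 t=9 v=5: → [9,12); WM=3
i=5 t=13 v=2: → [13,16); WM=3
i=6 t=14 v=4: → [13,17); WM=3
i=7 t=14 v=6: → [13,17); WM=12
i=8 t=12 v=7: → [12,17); WM=12
i=9 t=17 v=1: → [17,20); WM=12
i=10 t=17 v=6: → [17,20); WM=12
i=11 t=21 v=2: → [21,24); WM=19
i=12 t=5 v=7: DROP (t<19-2); WM=19
i=13 t=22 v=6: → [21,25); WM=19
i=14 t=24 v=1: → [21,27); WM=19
i=15 t=23 v=3: → [21,27); WM=22
i=16 t=10 v=8: DROP (t<22-2); WM=22
i=17 t=22 v=8: → [21,27); WM=22
i=18 t=24 v=3: → [21,27); WM=22
i=19 t=24 v=5: → [21,27); WM=22
i=20 t=24 v=5: → [21,27); WM=22
i=21 t=23 v=9: → [21,27); WM=22

12 16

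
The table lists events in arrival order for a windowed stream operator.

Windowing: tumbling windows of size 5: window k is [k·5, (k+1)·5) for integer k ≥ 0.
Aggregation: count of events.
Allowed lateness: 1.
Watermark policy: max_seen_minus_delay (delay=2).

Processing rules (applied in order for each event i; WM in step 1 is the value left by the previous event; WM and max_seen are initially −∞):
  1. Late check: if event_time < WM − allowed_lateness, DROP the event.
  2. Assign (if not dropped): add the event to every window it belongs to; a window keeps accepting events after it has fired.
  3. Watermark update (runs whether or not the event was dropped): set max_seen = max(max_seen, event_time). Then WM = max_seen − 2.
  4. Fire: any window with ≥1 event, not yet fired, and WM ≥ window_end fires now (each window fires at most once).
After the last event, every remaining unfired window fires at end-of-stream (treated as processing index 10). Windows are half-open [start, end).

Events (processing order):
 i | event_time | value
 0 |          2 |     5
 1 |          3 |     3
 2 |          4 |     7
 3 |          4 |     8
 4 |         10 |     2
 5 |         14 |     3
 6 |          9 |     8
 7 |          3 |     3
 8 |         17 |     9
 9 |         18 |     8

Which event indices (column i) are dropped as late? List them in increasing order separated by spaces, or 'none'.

i=0 t=2 v=5: → [0,5); WM=0
i=1 t=3 v=3: → [0,5); WM=1
i=2 t=4 v=7: → [0,5); WM=2
i=3 t=4 v=8: → [0,5); WM=2
i=4 t=10 v=2: → [10,15); WM=8; [0,5) fires=4
i=5 t=14 v=3: → [10,15); WM=12
i=6 t=9 v=8: DROP (t<12-1); WM=12
i=7 t=3 v=3: DROP (t<12-1); WM=12
i=8 t=17 v=9: → [15,20); WM=15; [10,15) fires=2
i=9 t=18 v=8: → [15,20); WM=16

6 7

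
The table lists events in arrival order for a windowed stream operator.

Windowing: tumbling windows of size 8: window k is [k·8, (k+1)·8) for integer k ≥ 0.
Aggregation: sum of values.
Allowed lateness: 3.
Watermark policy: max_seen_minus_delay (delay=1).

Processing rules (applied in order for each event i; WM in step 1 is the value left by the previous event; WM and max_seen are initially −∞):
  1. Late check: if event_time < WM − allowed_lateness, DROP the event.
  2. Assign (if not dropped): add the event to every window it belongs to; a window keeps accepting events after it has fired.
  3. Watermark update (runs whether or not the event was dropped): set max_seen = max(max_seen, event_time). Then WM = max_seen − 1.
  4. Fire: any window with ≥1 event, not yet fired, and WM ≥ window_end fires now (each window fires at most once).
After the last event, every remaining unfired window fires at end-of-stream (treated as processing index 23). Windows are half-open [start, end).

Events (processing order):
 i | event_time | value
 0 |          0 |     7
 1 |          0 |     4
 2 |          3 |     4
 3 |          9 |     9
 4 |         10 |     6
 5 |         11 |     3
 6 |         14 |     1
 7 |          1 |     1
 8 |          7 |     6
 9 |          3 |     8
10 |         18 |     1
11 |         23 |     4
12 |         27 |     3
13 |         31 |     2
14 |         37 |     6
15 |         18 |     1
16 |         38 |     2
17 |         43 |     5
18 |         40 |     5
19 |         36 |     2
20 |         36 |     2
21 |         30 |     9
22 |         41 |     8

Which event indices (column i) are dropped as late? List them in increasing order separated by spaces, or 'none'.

7 8 9 15 19 20 21

i=0 t=0 v=7: → [0,8); WM=-1
i=1 t=0 v=4: → [0,8); WM=-1
i=2 t=3 v=4: → [0,8); WM=2
i=3 t=9 v=9: → [8,16); WM=8; [0,8) fires=15
i=4 t=10 v=6: → [8,16); WM=9
i=5 t=11 v=3: → [8,16); WM=10
i=6 t=14 v=1: → [8,16); WM=13
i=7 t=1 v=1: DROP (t<13-3); WM=13
i=8 t=7 v=6: DROP (t<13-3); WM=13
i=9 t=3 v=8: DROP (t<13-3); WM=13
i=10 t=18 v=1: → [16,24); WM=17; [8,16) fires=19
i=11 t=23 v=4: → [16,24); WM=22
i=12 t=27 v=3: → [24,32); WM=26; [16,24) fires=5
i=13 t=31 v=2: → [24,32); WM=30
i=14 t=37 v=6: → [32,40); WM=36; [24,32) fires=5
i=15 t=18 v=1: DROP (t<36-3); WM=36
i=16 t=38 v=2: → [32,40); WM=37
i=17 t=43 v=5: → [40,48); WM=42; [32,40) fires=8
i=18 t=40 v=5: → [40,48); WM=42
i=19 t=36 v=2: DROP (t<42-3); WM=42
i=20 t=36 v=2: DROP (t<42-3); WM=42
i=21 t=30 v=9: DROP (t<42-3); WM=42
i=22 t=41 v=8: → [40,48); WM=42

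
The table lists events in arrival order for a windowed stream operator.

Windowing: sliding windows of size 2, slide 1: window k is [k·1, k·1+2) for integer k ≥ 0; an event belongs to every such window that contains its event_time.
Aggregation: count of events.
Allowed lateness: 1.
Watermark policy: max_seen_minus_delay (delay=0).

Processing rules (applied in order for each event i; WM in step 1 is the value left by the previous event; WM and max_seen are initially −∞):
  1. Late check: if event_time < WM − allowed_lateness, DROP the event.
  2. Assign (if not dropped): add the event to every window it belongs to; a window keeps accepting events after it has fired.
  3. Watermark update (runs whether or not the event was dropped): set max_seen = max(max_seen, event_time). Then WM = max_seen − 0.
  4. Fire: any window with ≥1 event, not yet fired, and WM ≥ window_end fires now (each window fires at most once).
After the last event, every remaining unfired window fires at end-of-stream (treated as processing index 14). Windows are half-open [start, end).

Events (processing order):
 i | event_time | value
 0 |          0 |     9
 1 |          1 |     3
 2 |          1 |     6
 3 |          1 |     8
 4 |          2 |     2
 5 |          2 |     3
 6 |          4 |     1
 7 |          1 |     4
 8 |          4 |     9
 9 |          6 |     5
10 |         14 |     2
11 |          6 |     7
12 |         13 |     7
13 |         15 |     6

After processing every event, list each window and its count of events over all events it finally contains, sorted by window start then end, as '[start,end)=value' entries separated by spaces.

i=0 t=0 v=9: → [0,2); WM=0
i=1 t=1 v=3: → [1,3),[0,2); WM=1
i=2 t=1 v=6: → [1,3),[0,2); WM=1
i=3 t=1 v=8: → [1,3),[0,2); WM=1
i=4 t=2 v=2: → [2,4),[1,3); WM=2; [0,2) fires=4
i=5 t=2 v=3: → [2,4),[1,3); WM=2
i=6 t=4 v=1: → [4,6),[3,5); WM=4; [1,3) fires=5 [2,4) fires=2
i=7 t=1 v=4: DROP (t<4-1); WM=4
i=8 t=4 v=9: → [4,6),[3,5); WM=4
i=9 t=6 v=5: → [6,8),[5,7); WM=6; [3,5) fires=2 [4,6) fires=2
i=10 t=14 v=2: → [14,16),[13,15); WM=14; [5,7) fires=1 [6,8) fires=1
i=11 t=6 v=7: DROP (t<14-1); WM=14
i=12 t=13 v=7: → [13,15),[12,14); WM=14; [12,14) fires=1
i=13 t=15 v=6: → [15,17),[14,16); WM=15; [13,15) fires=2

[0,2)=4 [1,3)=5 [2,4)=2 [3,5)=2 [4,6)=2 [5,7)=1 [6,8)=1 [12,14)=1 [13,15)=2 [14,16)=2 [15,17)=1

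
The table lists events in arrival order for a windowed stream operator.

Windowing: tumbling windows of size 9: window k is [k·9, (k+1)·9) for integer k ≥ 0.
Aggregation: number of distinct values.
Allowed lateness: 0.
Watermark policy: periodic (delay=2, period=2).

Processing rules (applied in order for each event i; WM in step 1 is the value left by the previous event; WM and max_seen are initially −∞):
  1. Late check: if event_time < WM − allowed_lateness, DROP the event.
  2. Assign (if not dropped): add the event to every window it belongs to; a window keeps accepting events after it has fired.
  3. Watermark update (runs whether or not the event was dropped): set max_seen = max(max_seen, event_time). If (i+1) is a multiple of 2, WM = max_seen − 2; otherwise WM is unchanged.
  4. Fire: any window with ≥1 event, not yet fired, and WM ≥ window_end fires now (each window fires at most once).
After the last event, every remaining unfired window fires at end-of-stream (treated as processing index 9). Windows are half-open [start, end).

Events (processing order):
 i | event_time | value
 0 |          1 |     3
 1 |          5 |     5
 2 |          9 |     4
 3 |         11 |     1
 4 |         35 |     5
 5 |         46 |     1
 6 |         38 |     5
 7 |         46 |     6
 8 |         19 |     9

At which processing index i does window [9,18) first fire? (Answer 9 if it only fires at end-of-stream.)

5

i=0 t=1 v=3: → [0,9); WM=−∞
i=1 t=5 v=5: → [0,9); WM=3
i=2 t=9 v=4: → [9,18); WM=3
i=3 t=11 v=1: → [9,18); WM=9; [0,9) fires=2
i=4 t=35 v=5: → [27,36); WM=9
i=5 t=46 v=1: → [45,54); WM=44; [9,18) fires=2 [27,36) fires=1
i=6 t=38 v=5: DROP (t<44-0); WM=44
i=7 t=46 v=6: → [45,54); WM=44
i=8 t=19 v=9: DROP (t<44-0); WM=44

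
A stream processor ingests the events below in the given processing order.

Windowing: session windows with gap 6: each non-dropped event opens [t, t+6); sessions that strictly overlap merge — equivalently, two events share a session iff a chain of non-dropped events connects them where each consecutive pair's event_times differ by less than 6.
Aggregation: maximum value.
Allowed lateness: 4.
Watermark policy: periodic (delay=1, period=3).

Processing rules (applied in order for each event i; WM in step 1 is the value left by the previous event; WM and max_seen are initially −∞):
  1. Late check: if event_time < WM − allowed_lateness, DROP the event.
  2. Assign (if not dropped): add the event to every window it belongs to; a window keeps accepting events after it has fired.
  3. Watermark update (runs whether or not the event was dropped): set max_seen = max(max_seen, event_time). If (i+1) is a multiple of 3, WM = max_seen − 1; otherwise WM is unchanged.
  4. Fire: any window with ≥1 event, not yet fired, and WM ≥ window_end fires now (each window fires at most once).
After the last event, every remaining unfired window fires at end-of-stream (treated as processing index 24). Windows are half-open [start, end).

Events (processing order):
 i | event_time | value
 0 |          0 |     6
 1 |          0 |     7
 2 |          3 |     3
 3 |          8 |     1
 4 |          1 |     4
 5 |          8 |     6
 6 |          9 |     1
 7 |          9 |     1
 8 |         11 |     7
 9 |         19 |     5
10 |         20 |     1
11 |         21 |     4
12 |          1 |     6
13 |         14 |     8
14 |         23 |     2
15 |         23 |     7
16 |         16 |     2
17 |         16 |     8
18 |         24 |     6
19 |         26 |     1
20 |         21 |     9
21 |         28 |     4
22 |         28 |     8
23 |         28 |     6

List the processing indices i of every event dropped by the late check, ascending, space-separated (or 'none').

12 13 16 17

i=0 t=0 v=6: → [0,6); WM=−∞
i=1 t=0 v=7: → [0,6); WM=−∞
i=2 t=3 v=3: → [0,9); WM=2
i=3 t=8 v=1: → [0,14); WM=2
i=4 t=1 v=4: → [0,14); WM=2
i=5 t=8 v=6: → [0,14); WM=7
i=6 t=9 v=1: → [0,15); WM=7
i=7 t=9 v=1: → [0,15); WM=7
i=8 t=11 v=7: → [0,17); WM=10
i=9 t=19 v=5: → [19,25); WM=10
i=10 t=20 v=1: → [19,26); WM=10
i=11 t=21 v=4: → [19,27); WM=20
i=12 t=1 v=6: DROP (t<20-4); WM=20
i=13 t=14 v=8: DROP (t<20-4); WM=20
i=14 t=23 v=2: → [19,29); WM=22
i=15 t=23 v=7: → [19,29); WM=22
i=16 t=16 v=2: DROP (t<22-4); WM=22
i=17 t=16 v=8: DROP (t<22-4); WM=22
i=18 t=24 v=6: → [19,30); WM=22
i=19 t=26 v=1: → [19,32); WM=22
i=20 t=21 v=9: → [19,32); WM=25
i=21 t=28 v=4: → [19,34); WM=25
i=22 t=28 v=8: → [19,34); WM=25
i=23 t=28 v=6: → [19,34); WM=27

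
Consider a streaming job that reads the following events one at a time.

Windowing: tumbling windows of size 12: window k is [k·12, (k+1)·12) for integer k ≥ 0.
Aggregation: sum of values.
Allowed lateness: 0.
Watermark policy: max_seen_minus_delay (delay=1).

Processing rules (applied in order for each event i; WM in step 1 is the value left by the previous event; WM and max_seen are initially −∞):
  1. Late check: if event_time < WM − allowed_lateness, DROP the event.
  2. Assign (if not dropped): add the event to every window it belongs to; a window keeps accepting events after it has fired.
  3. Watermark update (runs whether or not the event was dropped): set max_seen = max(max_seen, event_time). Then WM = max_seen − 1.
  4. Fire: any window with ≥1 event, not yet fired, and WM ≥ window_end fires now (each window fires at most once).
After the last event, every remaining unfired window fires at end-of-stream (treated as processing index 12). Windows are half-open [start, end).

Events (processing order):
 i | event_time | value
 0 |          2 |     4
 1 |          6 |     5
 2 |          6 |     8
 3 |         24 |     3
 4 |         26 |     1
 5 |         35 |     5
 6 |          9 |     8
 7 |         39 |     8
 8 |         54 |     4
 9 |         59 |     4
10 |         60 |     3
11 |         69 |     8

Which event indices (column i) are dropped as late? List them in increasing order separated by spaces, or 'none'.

i=0 t=2 v=4: → [0,12); WM=1
i=1 t=6 v=5: → [0,12); WM=5
i=2 t=6 v=8: → [0,12); WM=5
i=3 t=24 v=3: → [24,36); WM=23; [0,12) fires=17
i=4 t=26 v=1: → [24,36); WM=25
i=5 t=35 v=5: → [24,36); WM=34
i=6 t=9 v=8: DROP (t<34-0); WM=34
i=7 t=39 v=8: → [36,48); WM=38; [24,36) fires=9
i=8 t=54 v=4: → [48,60); WM=53; [36,48) fires=8
i=9 t=59 v=4: → [48,60); WM=58
i=10 t=60 v=3: → [60,72); WM=59
i=11 t=69 v=8: → [60,72); WM=68; [48,60) fires=8

6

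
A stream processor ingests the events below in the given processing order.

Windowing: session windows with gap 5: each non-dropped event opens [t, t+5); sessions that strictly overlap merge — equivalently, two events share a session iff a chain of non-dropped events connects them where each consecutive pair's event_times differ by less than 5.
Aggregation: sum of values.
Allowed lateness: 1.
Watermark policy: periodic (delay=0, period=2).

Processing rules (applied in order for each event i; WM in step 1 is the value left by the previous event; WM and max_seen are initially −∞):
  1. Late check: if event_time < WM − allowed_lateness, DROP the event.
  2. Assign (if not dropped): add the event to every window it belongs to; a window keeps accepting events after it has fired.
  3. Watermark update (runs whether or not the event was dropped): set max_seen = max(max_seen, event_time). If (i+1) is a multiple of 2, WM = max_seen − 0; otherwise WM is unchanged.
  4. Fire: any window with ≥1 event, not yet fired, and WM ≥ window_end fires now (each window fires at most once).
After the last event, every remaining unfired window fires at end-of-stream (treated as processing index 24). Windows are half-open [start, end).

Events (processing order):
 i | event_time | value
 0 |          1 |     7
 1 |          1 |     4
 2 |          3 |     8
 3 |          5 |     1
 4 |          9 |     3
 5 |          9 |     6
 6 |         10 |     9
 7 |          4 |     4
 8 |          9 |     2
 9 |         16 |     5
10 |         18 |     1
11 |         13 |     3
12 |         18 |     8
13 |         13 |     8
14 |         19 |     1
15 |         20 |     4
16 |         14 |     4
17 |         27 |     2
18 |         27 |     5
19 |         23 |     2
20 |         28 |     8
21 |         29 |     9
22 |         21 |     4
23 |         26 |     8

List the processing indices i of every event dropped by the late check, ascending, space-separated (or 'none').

7 11 13 16 19 22 23

i=0 t=1 v=7: → [1,6); WM=−∞
i=1 t=1 v=4: → [1,6); WM=1
i=2 t=3 v=8: → [1,8); WM=1
i=3 t=5 v=1: → [1,10); WM=5
i=4 t=9 v=3: → [1,14); WM=5
i=5 t=9 v=6: → [1,14); WM=9
i=6 t=10 v=9: → [1,15); WM=9
i=7 t=4 v=4: DROP (t<9-1); WM=10
i=8 t=9 v=2: → [1,15); WM=10
i=9 t=16 v=5: → [16,21); WM=16
i=10 t=18 v=1: → [16,23); WM=16
i=11 t=13 v=3: DROP (t<16-1); WM=18
i=12 t=18 v=8: → [16,23); WM=18
i=13 t=13 v=8: DROP (t<18-1); WM=18
i=14 t=19 v=1: → [16,24); WM=18
i=15 t=20 v=4: → [16,25); WM=20
i=16 t=14 v=4: DROP (t<20-1); WM=20
i=17 t=27 v=2: → [27,32); WM=27
i=18 t=27 v=5: → [27,32); WM=27
i=19 t=23 v=2: DROP (t<27-1); WM=27
i=20 t=28 v=8: → [27,33); WM=27
i=21 t=29 v=9: → [27,34); WM=29
i=22 t=21 v=4: DROP (t<29-1); WM=29
i=23 t=26 v=8: DROP (t<29-1); WM=29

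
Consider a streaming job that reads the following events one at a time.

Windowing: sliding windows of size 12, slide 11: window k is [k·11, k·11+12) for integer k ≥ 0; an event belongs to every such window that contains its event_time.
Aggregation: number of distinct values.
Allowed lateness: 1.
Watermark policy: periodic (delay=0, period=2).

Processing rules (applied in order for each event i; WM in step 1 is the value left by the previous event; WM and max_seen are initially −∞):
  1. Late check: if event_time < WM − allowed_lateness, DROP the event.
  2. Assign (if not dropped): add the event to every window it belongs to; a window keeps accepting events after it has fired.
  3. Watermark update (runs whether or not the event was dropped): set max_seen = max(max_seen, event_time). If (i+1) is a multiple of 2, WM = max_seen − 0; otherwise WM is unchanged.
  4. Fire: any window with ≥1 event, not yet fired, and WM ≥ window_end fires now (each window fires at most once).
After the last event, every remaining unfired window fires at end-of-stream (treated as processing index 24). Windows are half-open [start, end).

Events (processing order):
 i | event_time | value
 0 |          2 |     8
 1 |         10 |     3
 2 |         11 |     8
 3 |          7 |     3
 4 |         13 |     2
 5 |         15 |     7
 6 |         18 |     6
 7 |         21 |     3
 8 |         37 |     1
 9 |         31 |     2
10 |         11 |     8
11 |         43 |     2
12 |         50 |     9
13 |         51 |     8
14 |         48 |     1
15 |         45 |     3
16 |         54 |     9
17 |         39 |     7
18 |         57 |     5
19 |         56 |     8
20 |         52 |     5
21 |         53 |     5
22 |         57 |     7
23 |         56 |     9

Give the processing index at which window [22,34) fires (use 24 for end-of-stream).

9

i=0 t=2 v=8: → [0,12); WM=−∞
i=1 t=10 v=3: → [0,12); WM=10
i=2 t=11 v=8: → [11,23),[0,12); WM=10
i=3 t=7 v=3: DROP (t<10-1); WM=11
i=4 t=13 v=2: → [11,23); WM=11
i=5 t=15 v=7: → [11,23); WM=15; [0,12) fires=2
i=6 t=18 v=6: → [11,23); WM=15
i=7 t=21 v=3: → [11,23); WM=21
i=8 t=37 v=1: → [33,45); WM=21
i=9 t=31 v=2: → [22,34); WM=37; [11,23) fires=5 [22,34) fires=1
i=10 t=11 v=8: DROP (t<37-1); WM=37
i=11 t=43 v=2: → [33,45); WM=43
i=12 t=50 v=9: → [44,56); WM=43
i=13 t=51 v=8: → [44,56); WM=51; [33,45) fires=2
i=14 t=48 v=1: DROP (t<51-1); WM=51
i=15 t=45 v=3: DROP (t<51-1); WM=51
i=16 t=54 v=9: → [44,56); WM=51
i=17 t=39 v=7: DROP (t<51-1); WM=54
i=18 t=57 v=5: → [55,67); WM=54
i=19 t=56 v=8: → [55,67); WM=57; [44,56) fires=2
i=20 t=52 v=5: DROP (t<57-1); WM=57
i=21 t=53 v=5: DROP (t<57-1); WM=57
i=22 t=57 v=7: → [55,67); WM=57
i=23 t=56 v=9: → [55,67); WM=57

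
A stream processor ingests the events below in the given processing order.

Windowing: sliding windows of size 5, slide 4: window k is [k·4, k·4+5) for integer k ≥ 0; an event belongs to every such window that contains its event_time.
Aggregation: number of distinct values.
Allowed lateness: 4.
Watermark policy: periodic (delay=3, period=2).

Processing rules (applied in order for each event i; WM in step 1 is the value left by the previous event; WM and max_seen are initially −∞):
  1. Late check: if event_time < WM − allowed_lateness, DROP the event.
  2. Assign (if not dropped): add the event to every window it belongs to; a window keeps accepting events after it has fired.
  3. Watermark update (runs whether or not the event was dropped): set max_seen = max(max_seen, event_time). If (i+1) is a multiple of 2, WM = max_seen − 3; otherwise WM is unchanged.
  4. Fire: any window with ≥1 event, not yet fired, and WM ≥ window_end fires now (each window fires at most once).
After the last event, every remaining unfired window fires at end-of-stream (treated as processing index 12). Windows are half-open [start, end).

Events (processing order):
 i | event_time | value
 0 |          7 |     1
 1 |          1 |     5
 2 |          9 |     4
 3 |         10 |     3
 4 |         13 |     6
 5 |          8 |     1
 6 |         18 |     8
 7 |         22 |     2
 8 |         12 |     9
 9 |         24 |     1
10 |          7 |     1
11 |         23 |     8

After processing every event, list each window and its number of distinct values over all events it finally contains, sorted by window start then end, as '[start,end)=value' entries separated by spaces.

i=0 t=7 v=1: → [4,9); WM=−∞
i=1 t=1 v=5: → [0,5); WM=4
i=2 t=9 v=4: → [8,13); WM=4
i=3 t=10 v=3: → [8,13); WM=7; [0,5) fires=1
i=4 t=13 v=6: → [12,17); WM=7
i=5 t=8 v=1: → [8,13),[4,9); WM=10; [4,9) fires=1
i=6 t=18 v=8: → [16,21); WM=10
i=7 t=22 v=2: → [20,25); WM=19; [8,13) fires=3 [12,17) fires=1
i=8 t=12 v=9: DROP (t<19-4); WM=19
i=9 t=24 v=1: → [24,29),[20,25); WM=21; [16,21) fires=1
i=10 t=7 v=1: DROP (t<21-4); WM=21
i=11 t=23 v=8: → [20,25); WM=21

[0,5)=1 [4,9)=1 [8,13)=3 [12,17)=1 [16,21)=1 [20,25)=3 [24,29)=1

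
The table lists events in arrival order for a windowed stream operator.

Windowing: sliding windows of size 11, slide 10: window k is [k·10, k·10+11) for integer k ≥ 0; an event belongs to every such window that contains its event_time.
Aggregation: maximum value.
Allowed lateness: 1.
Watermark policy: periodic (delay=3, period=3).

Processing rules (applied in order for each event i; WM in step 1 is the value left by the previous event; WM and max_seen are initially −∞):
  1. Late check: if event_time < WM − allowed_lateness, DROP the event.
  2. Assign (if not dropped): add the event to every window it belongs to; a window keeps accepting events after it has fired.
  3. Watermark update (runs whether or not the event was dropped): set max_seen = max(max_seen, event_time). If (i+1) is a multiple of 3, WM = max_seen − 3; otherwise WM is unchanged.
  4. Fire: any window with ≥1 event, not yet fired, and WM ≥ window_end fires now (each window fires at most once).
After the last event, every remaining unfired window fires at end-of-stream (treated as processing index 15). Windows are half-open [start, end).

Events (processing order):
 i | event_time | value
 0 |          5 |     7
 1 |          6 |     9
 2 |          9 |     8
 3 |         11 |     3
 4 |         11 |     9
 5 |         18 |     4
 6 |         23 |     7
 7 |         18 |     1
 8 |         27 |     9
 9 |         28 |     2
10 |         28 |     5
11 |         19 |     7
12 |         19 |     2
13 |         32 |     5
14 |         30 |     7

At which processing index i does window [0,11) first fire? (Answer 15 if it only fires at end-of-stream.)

i=0 t=5 v=7: → [0,11); WM=−∞
i=1 t=6 v=9: → [0,11); WM=−∞
i=2 t=9 v=8: → [0,11); WM=6
i=3 t=11 v=3: → [10,21); WM=6
i=4 t=11 v=9: → [10,21); WM=6
i=5 t=18 v=4: → [10,21); WM=15; [0,11) fires=9
i=6 t=23 v=7: → [20,31); WM=15
i=7 t=18 v=1: → [10,21); WM=15
i=8 t=27 v=9: → [20,31); WM=24; [10,21) fires=9
i=9 t=28 v=2: → [20,31); WM=24
i=10 t=28 v=5: → [20,31); WM=24
i=11 t=19 v=7: DROP (t<24-1); WM=25
i=12 t=19 v=2: DROP (t<25-1); WM=25
i=13 t=32 v=5: → [30,41); WM=25
i=14 t=30 v=7: → [30,41),[20,31); WM=29

5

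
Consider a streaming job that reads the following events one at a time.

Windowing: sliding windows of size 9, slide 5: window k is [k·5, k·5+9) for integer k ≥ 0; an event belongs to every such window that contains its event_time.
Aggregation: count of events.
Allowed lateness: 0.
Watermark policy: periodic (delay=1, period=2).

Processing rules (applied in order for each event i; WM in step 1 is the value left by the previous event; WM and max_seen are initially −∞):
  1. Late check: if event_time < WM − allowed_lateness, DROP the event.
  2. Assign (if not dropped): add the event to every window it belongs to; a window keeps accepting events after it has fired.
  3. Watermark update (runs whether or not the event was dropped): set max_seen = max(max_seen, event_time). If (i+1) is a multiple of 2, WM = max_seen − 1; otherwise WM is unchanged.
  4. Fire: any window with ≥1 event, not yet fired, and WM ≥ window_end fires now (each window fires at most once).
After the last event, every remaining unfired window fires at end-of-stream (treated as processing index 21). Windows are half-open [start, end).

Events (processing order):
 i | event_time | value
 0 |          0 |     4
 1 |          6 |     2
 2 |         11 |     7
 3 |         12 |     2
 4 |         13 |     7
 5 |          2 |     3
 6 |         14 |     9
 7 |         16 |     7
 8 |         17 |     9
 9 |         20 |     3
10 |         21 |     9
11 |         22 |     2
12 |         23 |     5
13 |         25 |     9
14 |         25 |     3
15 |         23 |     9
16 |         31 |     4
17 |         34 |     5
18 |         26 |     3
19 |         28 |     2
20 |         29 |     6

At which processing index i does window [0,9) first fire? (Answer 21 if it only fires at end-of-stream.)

3

i=0 t=0 v=4: → [0,9); WM=−∞
i=1 t=6 v=2: → [5,14),[0,9); WM=5
i=2 t=11 v=7: → [10,19),[5,14); WM=5
i=3 t=12 v=2: → [10,19),[5,14); WM=11; [0,9) fires=2
i=4 t=13 v=7: → [10,19),[5,14); WM=11
i=5 t=2 v=3: DROP (t<11-0); WM=12
i=6 t=14 v=9: → [10,19); WM=12
i=7 t=16 v=7: → [15,24),[10,19); WM=15; [5,14) fires=4
i=8 t=17 v=9: → [15,24),[10,19); WM=15
i=9 t=20 v=3: → [20,29),[15,24); WM=19; [10,19) fires=6
i=10 t=21 v=9: → [20,29),[15,24); WM=19
i=11 t=22 v=2: → [20,29),[15,24); WM=21
i=12 t=23 v=5: → [20,29),[15,24); WM=21
i=13 t=25 v=9: → [25,34),[20,29); WM=24; [15,24) fires=6
i=14 t=25 v=3: → [25,34),[20,29); WM=24
i=15 t=23 v=9: DROP (t<24-0); WM=24
i=16 t=31 v=4: → [30,39),[25,34); WM=24
i=17 t=34 v=5: → [30,39); WM=33; [20,29) fires=6
i=18 t=26 v=3: DROP (t<33-0); WM=33
i=19 t=28 v=2: DROP (t<33-0); WM=33
i=20 t=29 v=6: DROP (t<33-0); WM=33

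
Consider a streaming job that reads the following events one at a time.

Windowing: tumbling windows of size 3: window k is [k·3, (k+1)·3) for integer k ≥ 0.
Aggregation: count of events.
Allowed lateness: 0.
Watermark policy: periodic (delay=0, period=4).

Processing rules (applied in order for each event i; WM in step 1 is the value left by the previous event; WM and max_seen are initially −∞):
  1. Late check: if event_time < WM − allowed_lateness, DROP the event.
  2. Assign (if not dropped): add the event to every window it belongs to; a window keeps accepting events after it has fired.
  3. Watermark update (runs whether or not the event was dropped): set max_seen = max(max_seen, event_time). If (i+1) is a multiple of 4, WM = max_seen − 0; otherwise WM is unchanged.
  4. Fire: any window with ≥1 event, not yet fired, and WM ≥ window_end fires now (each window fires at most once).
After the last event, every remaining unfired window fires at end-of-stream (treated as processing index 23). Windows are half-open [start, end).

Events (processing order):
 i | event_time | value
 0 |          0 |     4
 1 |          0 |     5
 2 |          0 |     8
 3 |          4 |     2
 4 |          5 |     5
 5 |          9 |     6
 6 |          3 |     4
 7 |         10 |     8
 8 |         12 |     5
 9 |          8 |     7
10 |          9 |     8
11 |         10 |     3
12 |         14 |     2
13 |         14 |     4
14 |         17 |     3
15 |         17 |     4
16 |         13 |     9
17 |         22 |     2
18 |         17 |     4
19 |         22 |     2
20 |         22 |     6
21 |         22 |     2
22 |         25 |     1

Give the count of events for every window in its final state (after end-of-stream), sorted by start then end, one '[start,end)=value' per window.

i=0 t=0 v=4: → [0,3); WM=−∞
i=1 t=0 v=5: → [0,3); WM=−∞
i=2 t=0 v=8: → [0,3); WM=−∞
i=3 t=4 v=2: → [3,6); WM=4; [0,3) fires=3
i=4 t=5 v=5: → [3,6); WM=4
i=5 t=9 v=6: → [9,12); WM=4
i=6 t=3 v=4: DROP (t<4-0); WM=4
i=7 t=10 v=8: → [9,12); WM=10; [3,6) fires=2
i=8 t=12 v=5: → [12,15); WM=10
i=9 t=8 v=7: DROP (t<10-0); WM=10
i=10 t=9 v=8: DROP (t<10-0); WM=10
i=11 t=10 v=3: → [9,12); WM=12; [9,12) fires=3
i=12 t=14 v=2: → [12,15); WM=12
i=13 t=14 v=4: → [12,15); WM=12
i=14 t=17 v=3: → [15,18); WM=12
i=15 t=17 v=4: → [15,18); WM=17; [12,15) fires=3
i=16 t=13 v=9: DROP (t<17-0); WM=17
i=17 t=22 v=2: → [21,24); WM=17
i=18 t=17 v=4: → [15,18); WM=17
i=19 t=22 v=2: → [21,24); WM=22; [15,18) fires=3
i=20 t=22 v=6: → [21,24); WM=22
i=21 t=22 v=2: → [21,24); WM=22
i=22 t=25 v=1: → [24,27); WM=22

[0,3)=3 [3,6)=2 [9,12)=3 [12,15)=3 [15,18)=3 [21,24)=4 [24,27)=1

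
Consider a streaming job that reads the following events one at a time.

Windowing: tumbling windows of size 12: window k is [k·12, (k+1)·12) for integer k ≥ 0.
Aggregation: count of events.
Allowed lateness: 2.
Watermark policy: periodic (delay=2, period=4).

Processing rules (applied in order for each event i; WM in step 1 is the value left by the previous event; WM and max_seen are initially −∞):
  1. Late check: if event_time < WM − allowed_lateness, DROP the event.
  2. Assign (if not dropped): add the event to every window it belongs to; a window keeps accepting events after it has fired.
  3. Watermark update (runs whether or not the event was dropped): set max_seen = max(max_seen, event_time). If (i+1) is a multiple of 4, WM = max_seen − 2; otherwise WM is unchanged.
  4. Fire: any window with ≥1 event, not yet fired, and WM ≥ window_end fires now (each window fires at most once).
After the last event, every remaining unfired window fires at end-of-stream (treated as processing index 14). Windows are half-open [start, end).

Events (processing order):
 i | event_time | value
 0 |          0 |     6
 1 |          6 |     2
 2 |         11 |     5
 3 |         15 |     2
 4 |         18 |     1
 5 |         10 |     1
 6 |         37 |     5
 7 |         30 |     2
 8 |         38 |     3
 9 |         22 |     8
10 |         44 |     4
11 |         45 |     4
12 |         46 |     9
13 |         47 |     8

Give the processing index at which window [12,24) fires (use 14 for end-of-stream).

7

i=0 t=0 v=6: → [0,12); WM=−∞
i=1 t=6 v=2: → [0,12); WM=−∞
i=2 t=11 v=5: → [0,12); WM=−∞
i=3 t=15 v=2: → [12,24); WM=13; [0,12) fires=3
i=4 t=18 v=1: → [12,24); WM=13
i=5 t=10 v=1: DROP (t<13-2); WM=13
i=6 t=37 v=5: → [36,48); WM=13
i=7 t=30 v=2: → [24,36); WM=35; [12,24) fires=2
i=8 t=38 v=3: → [36,48); WM=35
i=9 t=22 v=8: DROP (t<35-2); WM=35
i=10 t=44 v=4: → [36,48); WM=35
i=11 t=45 v=4: → [36,48); WM=43; [24,36) fires=1
i=12 t=46 v=9: → [36,48); WM=43
i=13 t=47 v=8: → [36,48); WM=43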